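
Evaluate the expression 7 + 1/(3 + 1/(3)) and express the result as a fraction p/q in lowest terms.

73/10

a_0 = 7: 7/1
a_1 = 3: 22/3
a_2 = 3: 73/10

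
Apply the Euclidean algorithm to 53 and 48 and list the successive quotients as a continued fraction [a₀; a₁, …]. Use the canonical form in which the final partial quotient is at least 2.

[1; 9, 1, 1, 2]

53 ÷ 48 → quotient 1, remainder 5
48 ÷ 5 → quotient 9, remainder 3
5 ÷ 3 → quotient 1, remainder 2
3 ÷ 2 → quotient 1, remainder 1
2 ÷ 1 → quotient 2, remainder 0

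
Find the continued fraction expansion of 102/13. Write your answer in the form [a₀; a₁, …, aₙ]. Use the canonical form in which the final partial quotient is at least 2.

Repeatedly divide and take the remainder:
102 ÷ 13 → quotient 7, remainder 11
13 ÷ 11 → quotient 1, remainder 2
11 ÷ 2 → quotient 5, remainder 1
2 ÷ 1 → quotient 2, remainder 0

[7; 1, 5, 2]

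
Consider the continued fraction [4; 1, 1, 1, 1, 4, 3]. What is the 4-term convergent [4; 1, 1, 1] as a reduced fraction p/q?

Build up convergents one term at a time:
a_0 = 4: 4/1
a_1 = 1: 5/1
a_2 = 1: 9/2
a_3 = 1: 14/3

14/3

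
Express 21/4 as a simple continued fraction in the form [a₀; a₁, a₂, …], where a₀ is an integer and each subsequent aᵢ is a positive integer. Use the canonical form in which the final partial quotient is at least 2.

[5; 4]

Run the Euclidean algorithm, recording each quotient:
⌊21/4⌋ = 5, remainder 1
⌊4/1⌋ = 4, remainder 0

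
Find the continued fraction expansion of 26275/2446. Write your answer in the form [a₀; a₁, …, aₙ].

[10; 1, 2, 1, 7, 11, 7]

26275 ÷ 2446 → quotient 10, remainder 1815
2446 ÷ 1815 → quotient 1, remainder 631
1815 ÷ 631 → quotient 2, remainder 553
631 ÷ 553 → quotient 1, remainder 78
553 ÷ 78 → quotient 7, remainder 7
78 ÷ 7 → quotient 11, remainder 1
7 ÷ 1 → quotient 7, remainder 0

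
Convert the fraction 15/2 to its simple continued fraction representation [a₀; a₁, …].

Apply division with remainder until the remainder is 0:
⌊15/2⌋ = 7, remainder 1
⌊2/1⌋ = 2, remainder 0

[7; 2]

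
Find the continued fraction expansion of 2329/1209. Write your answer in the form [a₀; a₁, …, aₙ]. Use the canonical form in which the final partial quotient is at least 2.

[1; 1, 12, 1, 1, 2, 2, 7]

2329 ÷ 1209 → quotient 1, remainder 1120
1209 ÷ 1120 → quotient 1, remainder 89
1120 ÷ 89 → quotient 12, remainder 52
89 ÷ 52 → quotient 1, remainder 37
52 ÷ 37 → quotient 1, remainder 15
37 ÷ 15 → quotient 2, remainder 7
15 ÷ 7 → quotient 2, remainder 1
7 ÷ 1 → quotient 7, remainder 0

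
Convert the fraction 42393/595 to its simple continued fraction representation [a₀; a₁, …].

[71; 4, 49, 3]

⌊42393/595⌋ = 71, remainder 148
⌊595/148⌋ = 4, remainder 3
⌊148/3⌋ = 49, remainder 1
⌊3/1⌋ = 3, remainder 0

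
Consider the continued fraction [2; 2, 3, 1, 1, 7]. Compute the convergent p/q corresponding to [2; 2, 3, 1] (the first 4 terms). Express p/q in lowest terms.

Work from the innermost term outward:
Start with 1.
3 + 1/(1/1) = 3 + 1/1 = 4/1
2 + 1/(4/1) = 2 + 1/4 = 9/4
2 + 1/(9/4) = 2 + 4/9 = 22/9

22/9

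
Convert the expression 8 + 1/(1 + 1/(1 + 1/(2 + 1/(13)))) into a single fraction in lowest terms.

Collapse the nested fraction from the inside out:
Start with 13.
2 + 1/(13/1) = 2 + 1/13 = 27/13
1 + 1/(27/13) = 1 + 13/27 = 40/27
1 + 1/(40/27) = 1 + 27/40 = 67/40
8 + 1/(67/40) = 8 + 40/67 = 576/67

576/67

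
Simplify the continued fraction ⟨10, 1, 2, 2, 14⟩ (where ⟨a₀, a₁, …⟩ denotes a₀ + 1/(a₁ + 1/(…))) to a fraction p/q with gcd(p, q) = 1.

1082/101

Collapse the nested fraction from the inside out:
Start with 14.
2 + 1/(14/1) = 2 + 1/14 = 29/14
2 + 1/(29/14) = 2 + 14/29 = 72/29
1 + 1/(72/29) = 1 + 29/72 = 101/72
10 + 1/(101/72) = 10 + 72/101 = 1082/101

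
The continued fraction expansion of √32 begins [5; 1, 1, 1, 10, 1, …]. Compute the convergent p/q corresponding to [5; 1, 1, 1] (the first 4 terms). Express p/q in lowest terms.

Start with 1.
1 + 1/(1/1) = 1 + 1/1 = 2/1
1 + 1/(2/1) = 1 + 1/2 = 3/2
5 + 1/(3/2) = 5 + 2/3 = 17/3

17/3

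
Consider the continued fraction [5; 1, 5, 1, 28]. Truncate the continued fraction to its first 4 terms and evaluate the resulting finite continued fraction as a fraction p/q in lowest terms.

Compute successive convergents:
a_0 = 5: 5/1
a_1 = 1: 6/1
a_2 = 5: 35/6
a_3 = 1: 41/7

41/7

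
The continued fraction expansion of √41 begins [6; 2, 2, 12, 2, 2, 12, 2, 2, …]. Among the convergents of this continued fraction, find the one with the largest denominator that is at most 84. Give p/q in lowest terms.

397/62

a_0 = 6: 6/1  (≤ bound)
a_1 = 2: 13/2  (≤ bound)
a_2 = 2: 32/5  (≤ bound)
a_3 = 12: 397/62  (≤ bound)
a_4 = 2: 826/129  (> 84, stop)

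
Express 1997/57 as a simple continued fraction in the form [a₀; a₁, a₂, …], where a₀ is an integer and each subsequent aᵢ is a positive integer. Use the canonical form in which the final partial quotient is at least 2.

Apply division with remainder until the remainder is 0:
⌊1997/57⌋ = 35, remainder 2
⌊57/2⌋ = 28, remainder 1
⌊2/1⌋ = 2, remainder 0

[35; 28, 2]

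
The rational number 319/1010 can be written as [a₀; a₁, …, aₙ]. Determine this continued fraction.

Repeatedly divide and take the remainder:
319 ÷ 1010 → quotient 0, remainder 319
1010 ÷ 319 → quotient 3, remainder 53
319 ÷ 53 → quotient 6, remainder 1
53 ÷ 1 → quotient 53, remainder 0

[0; 3, 6, 53]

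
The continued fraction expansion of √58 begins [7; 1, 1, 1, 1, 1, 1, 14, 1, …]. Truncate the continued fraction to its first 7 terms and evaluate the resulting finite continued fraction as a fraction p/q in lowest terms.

99/13

a_0 = 7: 7/1
a_1 = 1: 8/1
a_2 = 1: 15/2
a_3 = 1: 23/3
a_4 = 1: 38/5
a_5 = 1: 61/8
a_6 = 1: 99/13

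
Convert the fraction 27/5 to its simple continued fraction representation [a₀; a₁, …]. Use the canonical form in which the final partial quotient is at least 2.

Apply division with remainder until the remainder is 0:
⌊27/5⌋ = 5, remainder 2
⌊5/2⌋ = 2, remainder 1
⌊2/1⌋ = 2, remainder 0

[5; 2, 2]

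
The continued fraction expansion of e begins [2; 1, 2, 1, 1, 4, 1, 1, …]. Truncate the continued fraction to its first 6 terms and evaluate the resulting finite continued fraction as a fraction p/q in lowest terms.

87/32

Build up convergents one term at a time:
a_0 = 2: 2/1
a_1 = 1: 3/1
a_2 = 2: 8/3
a_3 = 1: 11/4
a_4 = 1: 19/7
a_5 = 4: 87/32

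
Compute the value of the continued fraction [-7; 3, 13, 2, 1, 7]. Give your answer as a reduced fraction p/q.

a_0 = -7: -7/1
a_1 = 3: -20/3
a_2 = 13: -267/40
a_3 = 2: -554/83
a_4 = 1: -821/123
a_5 = 7: -6301/944

-6301/944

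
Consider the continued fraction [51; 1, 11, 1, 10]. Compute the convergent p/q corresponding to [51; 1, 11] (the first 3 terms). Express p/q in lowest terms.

Start with 11.
1 + 1/(11/1) = 1 + 1/11 = 12/11
51 + 1/(12/11) = 51 + 11/12 = 623/12

623/12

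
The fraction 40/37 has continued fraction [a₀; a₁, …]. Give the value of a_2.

40 = 1·37 + 3, so a_0 = 1
37 = 12·3 + 1, so a_1 = 12
3 = 3·1 + 0, so a_2 = 3

3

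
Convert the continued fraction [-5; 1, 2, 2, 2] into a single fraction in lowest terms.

a_0 = -5: -5/1
a_1 = 1: -4/1
a_2 = 2: -13/3
a_3 = 2: -30/7
a_4 = 2: -73/17

-73/17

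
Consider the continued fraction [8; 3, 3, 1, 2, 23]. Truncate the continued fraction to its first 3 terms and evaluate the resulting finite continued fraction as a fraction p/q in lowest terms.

Start with 3.
3 + 1/(3/1) = 3 + 1/3 = 10/3
8 + 1/(10/3) = 8 + 3/10 = 83/10

83/10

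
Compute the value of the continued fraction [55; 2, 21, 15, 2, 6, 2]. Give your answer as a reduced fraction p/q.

1036246/18675

Work from the innermost term outward:
Start with 2.
6 + 1/(2/1) = 6 + 1/2 = 13/2
2 + 1/(13/2) = 2 + 2/13 = 28/13
15 + 1/(28/13) = 15 + 13/28 = 433/28
21 + 1/(433/28) = 21 + 28/433 = 9121/433
2 + 1/(9121/433) = 2 + 433/9121 = 18675/9121
55 + 1/(18675/9121) = 55 + 9121/18675 = 1036246/18675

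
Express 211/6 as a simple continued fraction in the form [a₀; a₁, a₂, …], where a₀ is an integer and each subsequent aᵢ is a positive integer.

211 = 35·6 + 1, so a_0 = 35
6 = 6·1 + 0, so a_1 = 6

[35; 6]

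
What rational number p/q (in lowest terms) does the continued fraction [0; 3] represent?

1/3

a_0 = 0: 0/1
a_1 = 3: 1/3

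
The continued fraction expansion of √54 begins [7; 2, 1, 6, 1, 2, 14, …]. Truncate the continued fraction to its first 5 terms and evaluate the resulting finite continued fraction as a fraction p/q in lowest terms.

169/23

Starting at the tail and folding back:
Start with 1.
6 + 1/(1/1) = 6 + 1/1 = 7/1
1 + 1/(7/1) = 1 + 1/7 = 8/7
2 + 1/(8/7) = 2 + 7/8 = 23/8
7 + 1/(23/8) = 7 + 8/23 = 169/23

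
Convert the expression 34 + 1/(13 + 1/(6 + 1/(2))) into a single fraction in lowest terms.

a_0 = 34: 34/1
a_1 = 13: 443/13
a_2 = 6: 2692/79
a_3 = 2: 5827/171

5827/171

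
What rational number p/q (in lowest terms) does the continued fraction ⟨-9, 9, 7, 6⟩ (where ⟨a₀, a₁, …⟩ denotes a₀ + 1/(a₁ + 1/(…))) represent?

a_0 = -9: -9/1
a_1 = 9: -80/9
a_2 = 7: -569/64
a_3 = 6: -3494/393

-3494/393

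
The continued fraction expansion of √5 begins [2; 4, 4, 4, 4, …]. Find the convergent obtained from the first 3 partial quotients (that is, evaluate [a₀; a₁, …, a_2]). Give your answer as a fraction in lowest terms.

38/17

Build up convergents one term at a time:
a_0 = 2: 2/1
a_1 = 4: 9/4
a_2 = 4: 38/17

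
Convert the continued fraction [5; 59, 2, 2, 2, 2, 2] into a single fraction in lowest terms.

Collapse the nested fraction from the inside out:
Start with 2.
2 + 1/(2/1) = 2 + 1/2 = 5/2
2 + 1/(5/2) = 2 + 2/5 = 12/5
2 + 1/(12/5) = 2 + 5/12 = 29/12
2 + 1/(29/12) = 2 + 12/29 = 70/29
59 + 1/(70/29) = 59 + 29/70 = 4159/70
5 + 1/(4159/70) = 5 + 70/4159 = 20865/4159

20865/4159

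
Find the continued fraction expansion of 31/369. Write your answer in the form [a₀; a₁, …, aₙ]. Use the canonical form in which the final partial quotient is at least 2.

[0; 11, 1, 9, 3]

Apply division with remainder until the remainder is 0:
⌊31/369⌋ = 0, remainder 31
⌊369/31⌋ = 11, remainder 28
⌊31/28⌋ = 1, remainder 3
⌊28/3⌋ = 9, remainder 1
⌊3/1⌋ = 3, remainder 0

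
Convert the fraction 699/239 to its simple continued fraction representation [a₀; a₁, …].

699 ÷ 239 → quotient 2, remainder 221
239 ÷ 221 → quotient 1, remainder 18
221 ÷ 18 → quotient 12, remainder 5
18 ÷ 5 → quotient 3, remainder 3
5 ÷ 3 → quotient 1, remainder 2
3 ÷ 2 → quotient 1, remainder 1
2 ÷ 1 → quotient 2, remainder 0

[2; 1, 12, 3, 1, 1, 2]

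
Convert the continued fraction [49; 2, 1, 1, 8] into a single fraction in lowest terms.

a_0 = 49: 49/1
a_1 = 2: 99/2
a_2 = 1: 148/3
a_3 = 1: 247/5
a_4 = 8: 2124/43

2124/43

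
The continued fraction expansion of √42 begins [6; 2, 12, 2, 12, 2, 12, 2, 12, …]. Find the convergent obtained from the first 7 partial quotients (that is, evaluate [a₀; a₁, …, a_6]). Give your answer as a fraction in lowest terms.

Work from the innermost term outward:
Start with 12.
2 + 1/(12/1) = 2 + 1/12 = 25/12
12 + 1/(25/12) = 12 + 12/25 = 312/25
2 + 1/(312/25) = 2 + 25/312 = 649/312
12 + 1/(649/312) = 12 + 312/649 = 8100/649
2 + 1/(8100/649) = 2 + 649/8100 = 16849/8100
6 + 1/(16849/8100) = 6 + 8100/16849 = 109194/16849

109194/16849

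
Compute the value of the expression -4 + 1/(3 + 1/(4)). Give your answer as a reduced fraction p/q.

-48/13

Start with 4.
3 + 1/(4/1) = 3 + 1/4 = 13/4
-4 + 1/(13/4) = -4 + 4/13 = -48/13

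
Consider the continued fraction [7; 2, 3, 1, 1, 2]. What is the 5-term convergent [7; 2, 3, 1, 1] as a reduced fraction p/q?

a_0 = 7: 7/1
a_1 = 2: 15/2
a_2 = 3: 52/7
a_3 = 1: 67/9
a_4 = 1: 119/16

119/16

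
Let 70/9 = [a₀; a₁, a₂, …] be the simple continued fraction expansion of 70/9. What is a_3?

2

⌊70/9⌋ = 7, remainder 7
⌊9/7⌋ = 1, remainder 2
⌊7/2⌋ = 3, remainder 1
⌊2/1⌋ = 2, remainder 0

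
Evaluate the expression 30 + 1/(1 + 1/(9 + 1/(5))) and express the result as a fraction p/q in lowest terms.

Start with 5.
9 + 1/(5/1) = 9 + 1/5 = 46/5
1 + 1/(46/5) = 1 + 5/46 = 51/46
30 + 1/(51/46) = 30 + 46/51 = 1576/51

1576/51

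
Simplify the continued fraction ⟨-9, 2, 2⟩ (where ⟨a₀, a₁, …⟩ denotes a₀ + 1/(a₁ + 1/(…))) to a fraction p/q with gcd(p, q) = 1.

Collapse the nested fraction from the inside out:
Start with 2.
2 + 1/(2/1) = 2 + 1/2 = 5/2
-9 + 1/(5/2) = -9 + 2/5 = -43/5

-43/5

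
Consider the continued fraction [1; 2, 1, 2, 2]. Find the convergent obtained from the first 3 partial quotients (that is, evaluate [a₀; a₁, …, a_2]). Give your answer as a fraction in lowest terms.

4/3

Start with 1.
2 + 1/(1/1) = 2 + 1/1 = 3/1
1 + 1/(3/1) = 1 + 1/3 = 4/3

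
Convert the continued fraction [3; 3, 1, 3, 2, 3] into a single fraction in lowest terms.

382/117

Build up convergents one term at a time:
a_0 = 3: 3/1
a_1 = 3: 10/3
a_2 = 1: 13/4
a_3 = 3: 49/15
a_4 = 2: 111/34
a_5 = 3: 382/117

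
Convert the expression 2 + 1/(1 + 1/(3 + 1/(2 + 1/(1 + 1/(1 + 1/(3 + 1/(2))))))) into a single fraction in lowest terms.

499/180

a_0 = 2: 2/1
a_1 = 1: 3/1
a_2 = 3: 11/4
a_3 = 2: 25/9
a_4 = 1: 36/13
a_5 = 1: 61/22
a_6 = 3: 219/79
a_7 = 2: 499/180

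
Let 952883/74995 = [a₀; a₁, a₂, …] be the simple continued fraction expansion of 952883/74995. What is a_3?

952883 = 12·74995 + 52943, so a_0 = 12
74995 = 1·52943 + 22052, so a_1 = 1
52943 = 2·22052 + 8839, so a_2 = 2
22052 = 2·8839 + 4374, so a_3 = 2

2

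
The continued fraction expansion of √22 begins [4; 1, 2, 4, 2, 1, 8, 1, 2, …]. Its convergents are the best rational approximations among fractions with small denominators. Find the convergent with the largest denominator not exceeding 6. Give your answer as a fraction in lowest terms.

a_0 = 4: 4/1  (≤ bound)
a_1 = 1: 5/1  (≤ bound)
a_2 = 2: 14/3  (≤ bound)
a_3 = 4: 61/13  (> 6, stop)

14/3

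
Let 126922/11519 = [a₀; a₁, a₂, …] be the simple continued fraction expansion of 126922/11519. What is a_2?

12

Apply division with remainder until the remainder is 0:
126922 = 11·11519 + 213, so a_0 = 11
11519 = 54·213 + 17, so a_1 = 54
213 = 12·17 + 9, so a_2 = 12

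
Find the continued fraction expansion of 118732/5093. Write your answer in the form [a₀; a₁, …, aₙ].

[23; 3, 5, 13, 1, 1, 1, 7]

Run the Euclidean algorithm, recording each quotient:
118732 ÷ 5093 → quotient 23, remainder 1593
5093 ÷ 1593 → quotient 3, remainder 314
1593 ÷ 314 → quotient 5, remainder 23
314 ÷ 23 → quotient 13, remainder 15
23 ÷ 15 → quotient 1, remainder 8
15 ÷ 8 → quotient 1, remainder 7
8 ÷ 7 → quotient 1, remainder 1
7 ÷ 1 → quotient 7, remainder 0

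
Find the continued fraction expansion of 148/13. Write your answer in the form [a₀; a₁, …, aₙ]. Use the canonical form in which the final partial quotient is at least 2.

[11; 2, 1, 1, 2]

Run the Euclidean algorithm, recording each quotient:
148 = 11·13 + 5, so a_0 = 11
13 = 2·5 + 3, so a_1 = 2
5 = 1·3 + 2, so a_2 = 1
3 = 1·2 + 1, so a_3 = 1
2 = 2·1 + 0, so a_4 = 2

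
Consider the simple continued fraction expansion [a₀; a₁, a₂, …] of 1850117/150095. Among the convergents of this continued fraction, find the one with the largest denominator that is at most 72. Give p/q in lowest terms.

a_0 = 12: 12/1  (≤ bound)
a_1 = 3: 37/3  (≤ bound)
a_2 = 15: 567/46  (≤ bound)
a_3 = 2: 1171/95  (> 72, stop)

567/46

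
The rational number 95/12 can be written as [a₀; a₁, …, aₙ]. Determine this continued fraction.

[7; 1, 11]

⌊95/12⌋ = 7, remainder 11
⌊12/11⌋ = 1, remainder 1
⌊11/1⌋ = 11, remainder 0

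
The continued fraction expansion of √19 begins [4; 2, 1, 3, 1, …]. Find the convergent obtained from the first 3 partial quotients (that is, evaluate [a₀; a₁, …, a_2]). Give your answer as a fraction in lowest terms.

13/3

a_0 = 4: 4/1
a_1 = 2: 9/2
a_2 = 1: 13/3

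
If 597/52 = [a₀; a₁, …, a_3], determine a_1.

2

Apply division with remainder until the remainder is 0:
⌊597/52⌋ = 11, remainder 25
⌊52/25⌋ = 2, remainder 2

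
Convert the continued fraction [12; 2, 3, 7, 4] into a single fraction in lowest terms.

2623/211

Build up convergents one term at a time:
a_0 = 12: 12/1
a_1 = 2: 25/2
a_2 = 3: 87/7
a_3 = 7: 634/51
a_4 = 4: 2623/211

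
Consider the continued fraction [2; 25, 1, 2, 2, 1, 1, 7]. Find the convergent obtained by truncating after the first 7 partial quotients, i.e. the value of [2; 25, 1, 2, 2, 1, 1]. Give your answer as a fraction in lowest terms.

a_0 = 2: 2/1
a_1 = 25: 51/25
a_2 = 1: 53/26
a_3 = 2: 157/77
a_4 = 2: 367/180
a_5 = 1: 524/257
a_6 = 1: 891/437

891/437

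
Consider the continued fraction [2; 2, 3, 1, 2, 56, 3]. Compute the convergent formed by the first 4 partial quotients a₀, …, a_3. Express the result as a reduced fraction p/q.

Use the convergent recurrence hₖ = aₖ·hₖ₋₁ + hₖ₋₂ (and likewise for the denominators kₖ):
a_0 = 2: 2/1
a_1 = 2: 5/2
a_2 = 3: 17/7
a_3 = 1: 22/9

22/9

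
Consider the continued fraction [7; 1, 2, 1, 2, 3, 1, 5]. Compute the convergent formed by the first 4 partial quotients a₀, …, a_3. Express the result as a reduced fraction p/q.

31/4

Start with 1.
2 + 1/(1/1) = 2 + 1/1 = 3/1
1 + 1/(3/1) = 1 + 1/3 = 4/3
7 + 1/(4/3) = 7 + 3/4 = 31/4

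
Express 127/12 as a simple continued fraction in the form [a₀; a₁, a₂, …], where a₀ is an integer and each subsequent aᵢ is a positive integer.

[10; 1, 1, 2, 2]

⌊127/12⌋ = 10, remainder 7
⌊12/7⌋ = 1, remainder 5
⌊7/5⌋ = 1, remainder 2
⌊5/2⌋ = 2, remainder 1
⌊2/1⌋ = 2, remainder 0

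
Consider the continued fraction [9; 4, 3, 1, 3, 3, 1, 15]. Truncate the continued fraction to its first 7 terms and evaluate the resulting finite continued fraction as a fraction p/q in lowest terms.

2521/273

a_0 = 9: 9/1
a_1 = 4: 37/4
a_2 = 3: 120/13
a_3 = 1: 157/17
a_4 = 3: 591/64
a_5 = 3: 1930/209
a_6 = 1: 2521/273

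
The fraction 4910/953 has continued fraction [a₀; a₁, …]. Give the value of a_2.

⌊4910/953⌋ = 5, remainder 145
⌊953/145⌋ = 6, remainder 83
⌊145/83⌋ = 1, remainder 62

1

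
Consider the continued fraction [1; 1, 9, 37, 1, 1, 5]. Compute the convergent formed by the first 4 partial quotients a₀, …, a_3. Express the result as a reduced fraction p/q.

705/371

a_0 = 1: 1/1
a_1 = 1: 2/1
a_2 = 9: 19/10
a_3 = 37: 705/371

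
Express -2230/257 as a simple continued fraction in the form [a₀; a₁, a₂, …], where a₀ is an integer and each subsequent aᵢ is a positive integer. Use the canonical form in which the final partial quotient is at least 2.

[-9; 3, 10, 2, 1, 2]

-2230 ÷ 257 → quotient -9, remainder 83
257 ÷ 83 → quotient 3, remainder 8
83 ÷ 8 → quotient 10, remainder 3
8 ÷ 3 → quotient 2, remainder 2
3 ÷ 2 → quotient 1, remainder 1
2 ÷ 1 → quotient 2, remainder 0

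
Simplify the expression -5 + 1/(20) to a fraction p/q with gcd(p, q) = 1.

-99/20

a_0 = -5: -5/1
a_1 = 20: -99/20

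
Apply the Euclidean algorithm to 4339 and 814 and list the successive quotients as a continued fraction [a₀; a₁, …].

[5; 3, 38, 2, 3]

Repeatedly divide and take the remainder:
⌊4339/814⌋ = 5, remainder 269
⌊814/269⌋ = 3, remainder 7
⌊269/7⌋ = 38, remainder 3
⌊7/3⌋ = 2, remainder 1
⌊3/1⌋ = 3, remainder 0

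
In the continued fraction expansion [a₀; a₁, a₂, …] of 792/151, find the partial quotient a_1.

792 ÷ 151 → quotient 5, remainder 37
151 ÷ 37 → quotient 4, remainder 3

4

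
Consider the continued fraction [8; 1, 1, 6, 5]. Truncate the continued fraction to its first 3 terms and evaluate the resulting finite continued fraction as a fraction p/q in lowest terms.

Build up convergents one term at a time:
a_0 = 8: 8/1
a_1 = 1: 9/1
a_2 = 1: 17/2

17/2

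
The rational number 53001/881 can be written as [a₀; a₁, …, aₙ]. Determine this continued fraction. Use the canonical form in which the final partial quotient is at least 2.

⌊53001/881⌋ = 60, remainder 141
⌊881/141⌋ = 6, remainder 35
⌊141/35⌋ = 4, remainder 1
⌊35/1⌋ = 35, remainder 0

[60; 6, 4, 35]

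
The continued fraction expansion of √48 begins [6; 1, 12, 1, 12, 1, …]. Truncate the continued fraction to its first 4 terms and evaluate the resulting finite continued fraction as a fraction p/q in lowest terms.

97/14

Use the convergent recurrence hₖ = aₖ·hₖ₋₁ + hₖ₋₂ (and likewise for the denominators kₖ):
a_0 = 6: 6/1
a_1 = 1: 7/1
a_2 = 12: 90/13
a_3 = 1: 97/14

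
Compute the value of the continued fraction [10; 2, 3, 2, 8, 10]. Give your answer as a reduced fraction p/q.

Start with 10.
8 + 1/(10/1) = 8 + 1/10 = 81/10
2 + 1/(81/10) = 2 + 10/81 = 172/81
3 + 1/(172/81) = 3 + 81/172 = 597/172
2 + 1/(597/172) = 2 + 172/597 = 1366/597
10 + 1/(1366/597) = 10 + 597/1366 = 14257/1366

14257/1366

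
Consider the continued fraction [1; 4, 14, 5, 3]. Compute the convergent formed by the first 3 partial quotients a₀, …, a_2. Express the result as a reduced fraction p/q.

Start with 14.
4 + 1/(14/1) = 4 + 1/14 = 57/14
1 + 1/(57/14) = 1 + 14/57 = 71/57

71/57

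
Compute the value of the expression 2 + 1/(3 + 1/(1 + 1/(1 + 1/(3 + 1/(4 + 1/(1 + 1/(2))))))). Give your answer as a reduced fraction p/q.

a_0 = 2: 2/1
a_1 = 3: 7/3
a_2 = 1: 9/4
a_3 = 1: 16/7
a_4 = 3: 57/25
a_5 = 4: 244/107
a_6 = 1: 301/132
a_7 = 2: 846/371

846/371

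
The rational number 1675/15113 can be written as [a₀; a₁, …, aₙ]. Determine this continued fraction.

[0; 9, 44, 12, 1, 2]

Apply division with remainder until the remainder is 0:
1675 = 0·15113 + 1675, so a_0 = 0
15113 = 9·1675 + 38, so a_1 = 9
1675 = 44·38 + 3, so a_2 = 44
38 = 12·3 + 2, so a_3 = 12
3 = 1·2 + 1, so a_4 = 1
2 = 2·1 + 0, so a_5 = 2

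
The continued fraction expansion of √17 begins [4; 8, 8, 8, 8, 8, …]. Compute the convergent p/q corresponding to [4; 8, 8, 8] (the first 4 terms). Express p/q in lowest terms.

2177/528

Collapse the nested fraction from the inside out:
Start with 8.
8 + 1/(8/1) = 8 + 1/8 = 65/8
8 + 1/(65/8) = 8 + 8/65 = 528/65
4 + 1/(528/65) = 4 + 65/528 = 2177/528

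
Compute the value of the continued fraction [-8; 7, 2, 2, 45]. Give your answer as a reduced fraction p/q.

a_0 = -8: -8/1
a_1 = 7: -55/7
a_2 = 2: -118/15
a_3 = 2: -291/37
a_4 = 45: -13213/1680

-13213/1680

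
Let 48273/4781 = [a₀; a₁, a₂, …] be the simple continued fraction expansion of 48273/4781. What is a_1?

Run the Euclidean algorithm, recording each quotient:
48273 ÷ 4781 → quotient 10, remainder 463
4781 ÷ 463 → quotient 10, remainder 151

10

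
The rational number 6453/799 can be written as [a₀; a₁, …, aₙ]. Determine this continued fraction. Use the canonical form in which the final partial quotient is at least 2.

Repeatedly divide and take the remainder:
⌊6453/799⌋ = 8, remainder 61
⌊799/61⌋ = 13, remainder 6
⌊61/6⌋ = 10, remainder 1
⌊6/1⌋ = 6, remainder 0

[8; 13, 10, 6]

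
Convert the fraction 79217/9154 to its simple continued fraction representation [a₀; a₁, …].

⌊79217/9154⌋ = 8, remainder 5985
⌊9154/5985⌋ = 1, remainder 3169
⌊5985/3169⌋ = 1, remainder 2816
⌊3169/2816⌋ = 1, remainder 353
⌊2816/353⌋ = 7, remainder 345
⌊353/345⌋ = 1, remainder 8
⌊345/8⌋ = 43, remainder 1
⌊8/1⌋ = 8, remainder 0

[8; 1, 1, 1, 7, 1, 43, 8]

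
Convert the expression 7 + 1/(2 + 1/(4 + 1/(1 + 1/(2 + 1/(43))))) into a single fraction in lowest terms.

10015/1344

Collapse the nested fraction from the inside out:
Start with 43.
2 + 1/(43/1) = 2 + 1/43 = 87/43
1 + 1/(87/43) = 1 + 43/87 = 130/87
4 + 1/(130/87) = 4 + 87/130 = 607/130
2 + 1/(607/130) = 2 + 130/607 = 1344/607
7 + 1/(1344/607) = 7 + 607/1344 = 10015/1344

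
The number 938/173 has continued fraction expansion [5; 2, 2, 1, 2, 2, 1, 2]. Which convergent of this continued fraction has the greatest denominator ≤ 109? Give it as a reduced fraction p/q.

347/64

a_0 = 5: 5/1  (≤ bound)
a_1 = 2: 11/2  (≤ bound)
a_2 = 2: 27/5  (≤ bound)
a_3 = 1: 38/7  (≤ bound)
a_4 = 2: 103/19  (≤ bound)
a_5 = 2: 244/45  (≤ bound)
a_6 = 1: 347/64  (≤ bound)
a_7 = 2: 938/173  (> 109, stop)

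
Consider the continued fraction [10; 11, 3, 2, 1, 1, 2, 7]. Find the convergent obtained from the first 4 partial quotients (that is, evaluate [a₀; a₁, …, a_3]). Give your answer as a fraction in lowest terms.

Start with 2.
3 + 1/(2/1) = 3 + 1/2 = 7/2
11 + 1/(7/2) = 11 + 2/7 = 79/7
10 + 1/(79/7) = 10 + 7/79 = 797/79

797/79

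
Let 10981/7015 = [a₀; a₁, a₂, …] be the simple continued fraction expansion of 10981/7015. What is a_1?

Apply division with remainder until the remainder is 0:
⌊10981/7015⌋ = 1, remainder 3966
⌊7015/3966⌋ = 1, remainder 3049

1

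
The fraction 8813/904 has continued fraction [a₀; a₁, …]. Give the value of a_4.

55

⌊8813/904⌋ = 9, remainder 677
⌊904/677⌋ = 1, remainder 227
⌊677/227⌋ = 2, remainder 223
⌊227/223⌋ = 1, remainder 4
⌊223/4⌋ = 55, remainder 3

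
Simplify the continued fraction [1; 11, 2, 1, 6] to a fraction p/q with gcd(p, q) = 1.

247/227

a_0 = 1: 1/1
a_1 = 11: 12/11
a_2 = 2: 25/23
a_3 = 1: 37/34
a_4 = 6: 247/227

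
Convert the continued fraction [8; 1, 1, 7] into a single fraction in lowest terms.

128/15

a_0 = 8: 8/1
a_1 = 1: 9/1
a_2 = 1: 17/2
a_3 = 7: 128/15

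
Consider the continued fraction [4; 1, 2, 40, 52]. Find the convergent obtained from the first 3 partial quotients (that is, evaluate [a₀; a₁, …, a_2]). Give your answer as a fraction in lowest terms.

14/3

Starting at the tail and folding back:
Start with 2.
1 + 1/(2/1) = 1 + 1/2 = 3/2
4 + 1/(3/2) = 4 + 2/3 = 14/3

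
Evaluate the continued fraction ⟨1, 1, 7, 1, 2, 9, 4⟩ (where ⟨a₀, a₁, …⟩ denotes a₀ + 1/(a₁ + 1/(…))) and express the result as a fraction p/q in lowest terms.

Work from the innermost term outward:
Start with 4.
9 + 1/(4/1) = 9 + 1/4 = 37/4
2 + 1/(37/4) = 2 + 4/37 = 78/37
1 + 1/(78/37) = 1 + 37/78 = 115/78
7 + 1/(115/78) = 7 + 78/115 = 883/115
1 + 1/(883/115) = 1 + 115/883 = 998/883
1 + 1/(998/883) = 1 + 883/998 = 1881/998

1881/998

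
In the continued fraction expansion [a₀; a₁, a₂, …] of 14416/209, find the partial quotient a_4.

4

14416 ÷ 209 → quotient 68, remainder 204
209 ÷ 204 → quotient 1, remainder 5
204 ÷ 5 → quotient 40, remainder 4
5 ÷ 4 → quotient 1, remainder 1
4 ÷ 1 → quotient 4, remainder 0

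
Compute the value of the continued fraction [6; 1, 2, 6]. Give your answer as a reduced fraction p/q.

127/19

Work from the innermost term outward:
Start with 6.
2 + 1/(6/1) = 2 + 1/6 = 13/6
1 + 1/(13/6) = 1 + 6/13 = 19/13
6 + 1/(19/13) = 6 + 13/19 = 127/19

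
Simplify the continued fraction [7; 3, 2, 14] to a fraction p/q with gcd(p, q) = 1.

736/101

Collapse the nested fraction from the inside out:
Start with 14.
2 + 1/(14/1) = 2 + 1/14 = 29/14
3 + 1/(29/14) = 3 + 14/29 = 101/29
7 + 1/(101/29) = 7 + 29/101 = 736/101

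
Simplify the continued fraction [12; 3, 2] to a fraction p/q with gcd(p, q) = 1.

86/7

Use the convergent recurrence hₖ = aₖ·hₖ₋₁ + hₖ₋₂ (and likewise for the denominators kₖ):
a_0 = 12: 12/1
a_1 = 3: 37/3
a_2 = 2: 86/7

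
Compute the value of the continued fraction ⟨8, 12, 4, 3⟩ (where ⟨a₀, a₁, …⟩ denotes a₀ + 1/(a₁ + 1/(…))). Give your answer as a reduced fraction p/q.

1285/159

a_0 = 8: 8/1
a_1 = 12: 97/12
a_2 = 4: 396/49
a_3 = 3: 1285/159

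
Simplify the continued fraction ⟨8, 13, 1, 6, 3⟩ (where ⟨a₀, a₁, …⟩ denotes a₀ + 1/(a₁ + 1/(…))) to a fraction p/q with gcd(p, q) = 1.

2462/305

Compute successive convergents:
a_0 = 8: 8/1
a_1 = 13: 105/13
a_2 = 1: 113/14
a_3 = 6: 783/97
a_4 = 3: 2462/305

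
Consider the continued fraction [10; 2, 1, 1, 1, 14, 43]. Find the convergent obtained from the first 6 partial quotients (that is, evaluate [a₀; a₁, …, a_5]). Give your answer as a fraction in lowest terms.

Start with 14.
1 + 1/(14/1) = 1 + 1/14 = 15/14
1 + 1/(15/14) = 1 + 14/15 = 29/15
1 + 1/(29/15) = 1 + 15/29 = 44/29
2 + 1/(44/29) = 2 + 29/44 = 117/44
10 + 1/(117/44) = 10 + 44/117 = 1214/117

1214/117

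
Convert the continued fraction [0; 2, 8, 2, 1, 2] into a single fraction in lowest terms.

67/142

Work from the innermost term outward:
Start with 2.
1 + 1/(2/1) = 1 + 1/2 = 3/2
2 + 1/(3/2) = 2 + 2/3 = 8/3
8 + 1/(8/3) = 8 + 3/8 = 67/8
2 + 1/(67/8) = 2 + 8/67 = 142/67
0 + 1/(142/67) = 0 + 67/142 = 67/142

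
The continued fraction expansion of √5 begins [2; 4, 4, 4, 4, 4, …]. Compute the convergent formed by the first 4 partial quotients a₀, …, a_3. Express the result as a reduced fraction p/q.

a_0 = 2: 2/1
a_1 = 4: 9/4
a_2 = 4: 38/17
a_3 = 4: 161/72

161/72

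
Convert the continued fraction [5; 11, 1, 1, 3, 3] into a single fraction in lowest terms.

1353/266

Starting at the tail and folding back:
Start with 3.
3 + 1/(3/1) = 3 + 1/3 = 10/3
1 + 1/(10/3) = 1 + 3/10 = 13/10
1 + 1/(13/10) = 1 + 10/13 = 23/13
11 + 1/(23/13) = 11 + 13/23 = 266/23
5 + 1/(266/23) = 5 + 23/266 = 1353/266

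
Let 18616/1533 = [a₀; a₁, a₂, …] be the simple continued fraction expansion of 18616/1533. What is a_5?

Run the Euclidean algorithm, recording each quotient:
⌊18616/1533⌋ = 12, remainder 220
⌊1533/220⌋ = 6, remainder 213
⌊220/213⌋ = 1, remainder 7
⌊213/7⌋ = 30, remainder 3
⌊7/3⌋ = 2, remainder 1
⌊3/1⌋ = 3, remainder 0

3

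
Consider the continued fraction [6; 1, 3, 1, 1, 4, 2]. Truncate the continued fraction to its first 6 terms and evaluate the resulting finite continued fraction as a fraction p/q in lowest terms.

278/41

Work from the innermost term outward:
Start with 4.
1 + 1/(4/1) = 1 + 1/4 = 5/4
1 + 1/(5/4) = 1 + 4/5 = 9/5
3 + 1/(9/5) = 3 + 5/9 = 32/9
1 + 1/(32/9) = 1 + 9/32 = 41/32
6 + 1/(41/32) = 6 + 32/41 = 278/41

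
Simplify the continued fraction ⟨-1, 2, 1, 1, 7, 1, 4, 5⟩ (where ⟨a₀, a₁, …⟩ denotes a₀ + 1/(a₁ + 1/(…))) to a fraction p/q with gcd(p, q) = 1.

-661/1093

a_0 = -1: -1/1
a_1 = 2: -1/2
a_2 = 1: -2/3
a_3 = 1: -3/5
a_4 = 7: -23/38
a_5 = 1: -26/43
a_6 = 4: -127/210
a_7 = 5: -661/1093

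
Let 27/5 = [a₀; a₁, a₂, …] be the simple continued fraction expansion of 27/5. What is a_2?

2

27 ÷ 5 → quotient 5, remainder 2
5 ÷ 2 → quotient 2, remainder 1
2 ÷ 1 → quotient 2, remainder 0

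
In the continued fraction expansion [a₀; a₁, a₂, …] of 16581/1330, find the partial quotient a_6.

⌊16581/1330⌋ = 12, remainder 621
⌊1330/621⌋ = 2, remainder 88
⌊621/88⌋ = 7, remainder 5
⌊88/5⌋ = 17, remainder 3
⌊5/3⌋ = 1, remainder 2
⌊3/2⌋ = 1, remainder 1
⌊2/1⌋ = 2, remainder 0

2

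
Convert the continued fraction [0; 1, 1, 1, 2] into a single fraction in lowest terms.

Build up convergents one term at a time:
a_0 = 0: 0/1
a_1 = 1: 1/1
a_2 = 1: 1/2
a_3 = 1: 2/3
a_4 = 2: 5/8

5/8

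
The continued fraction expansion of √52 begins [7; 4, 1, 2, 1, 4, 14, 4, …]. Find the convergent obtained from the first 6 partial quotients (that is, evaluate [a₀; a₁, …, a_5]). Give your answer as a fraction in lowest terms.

Build up convergents one term at a time:
a_0 = 7: 7/1
a_1 = 4: 29/4
a_2 = 1: 36/5
a_3 = 2: 101/14
a_4 = 1: 137/19
a_5 = 4: 649/90

649/90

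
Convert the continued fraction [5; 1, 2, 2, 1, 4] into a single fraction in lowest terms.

268/47

Start with 4.
1 + 1/(4/1) = 1 + 1/4 = 5/4
2 + 1/(5/4) = 2 + 4/5 = 14/5
2 + 1/(14/5) = 2 + 5/14 = 33/14
1 + 1/(33/14) = 1 + 14/33 = 47/33
5 + 1/(47/33) = 5 + 33/47 = 268/47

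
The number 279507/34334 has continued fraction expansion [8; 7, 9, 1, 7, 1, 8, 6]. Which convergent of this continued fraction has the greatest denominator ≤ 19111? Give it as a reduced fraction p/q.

45727/5617

a_0 = 8: 8/1  (≤ bound)
a_1 = 7: 57/7  (≤ bound)
a_2 = 9: 521/64  (≤ bound)
a_3 = 1: 578/71  (≤ bound)
a_4 = 7: 4567/561  (≤ bound)
a_5 = 1: 5145/632  (≤ bound)
a_6 = 8: 45727/5617  (≤ bound)
a_7 = 6: 279507/34334  (> 19111, stop)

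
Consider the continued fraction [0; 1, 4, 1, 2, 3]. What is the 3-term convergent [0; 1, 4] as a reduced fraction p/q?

Start with 4.
1 + 1/(4/1) = 1 + 1/4 = 5/4
0 + 1/(5/4) = 0 + 4/5 = 4/5

4/5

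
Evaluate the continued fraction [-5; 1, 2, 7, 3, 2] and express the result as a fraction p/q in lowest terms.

-691/160

Start with 2.
3 + 1/(2/1) = 3 + 1/2 = 7/2
7 + 1/(7/2) = 7 + 2/7 = 51/7
2 + 1/(51/7) = 2 + 7/51 = 109/51
1 + 1/(109/51) = 1 + 51/109 = 160/109
-5 + 1/(160/109) = -5 + 109/160 = -691/160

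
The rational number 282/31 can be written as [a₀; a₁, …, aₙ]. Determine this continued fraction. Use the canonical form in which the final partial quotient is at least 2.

Repeatedly divide and take the remainder:
282 = 9·31 + 3, so a_0 = 9
31 = 10·3 + 1, so a_1 = 10
3 = 3·1 + 0, so a_2 = 3

[9; 10, 3]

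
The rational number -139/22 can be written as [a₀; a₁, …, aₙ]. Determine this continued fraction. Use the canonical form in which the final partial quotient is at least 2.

-139 = -7·22 + 15, so a_0 = -7
22 = 1·15 + 7, so a_1 = 1
15 = 2·7 + 1, so a_2 = 2
7 = 7·1 + 0, so a_3 = 7

[-7; 1, 2, 7]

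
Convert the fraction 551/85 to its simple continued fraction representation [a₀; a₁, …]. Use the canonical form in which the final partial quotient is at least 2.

Apply division with remainder until the remainder is 0:
551 = 6·85 + 41, so a_0 = 6
85 = 2·41 + 3, so a_1 = 2
41 = 13·3 + 2, so a_2 = 13
3 = 1·2 + 1, so a_3 = 1
2 = 2·1 + 0, so a_4 = 2

[6; 2, 13, 1, 2]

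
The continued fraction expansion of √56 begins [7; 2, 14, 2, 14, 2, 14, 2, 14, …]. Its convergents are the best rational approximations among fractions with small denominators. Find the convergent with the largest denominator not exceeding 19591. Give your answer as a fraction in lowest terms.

13455/1798

a_0 = 7: 7/1  (≤ bound)
a_1 = 2: 15/2  (≤ bound)
a_2 = 14: 217/29  (≤ bound)
a_3 = 2: 449/60  (≤ bound)
a_4 = 14: 6503/869  (≤ bound)
a_5 = 2: 13455/1798  (≤ bound)
a_6 = 14: 194873/26041  (> 19591, stop)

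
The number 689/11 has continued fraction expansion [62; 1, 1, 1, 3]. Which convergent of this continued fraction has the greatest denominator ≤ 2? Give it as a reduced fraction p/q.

125/2

List convergents until the denominator exceeds the bound:
a_0 = 62: 62/1  (≤ bound)
a_1 = 1: 63/1  (≤ bound)
a_2 = 1: 125/2  (≤ bound)
a_3 = 1: 188/3  (> 2, stop)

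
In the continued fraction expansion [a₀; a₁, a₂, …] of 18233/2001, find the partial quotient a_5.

14

18233 = 9·2001 + 224, so a_0 = 9
2001 = 8·224 + 209, so a_1 = 8
224 = 1·209 + 15, so a_2 = 1
209 = 13·15 + 14, so a_3 = 13
15 = 1·14 + 1, so a_4 = 1
14 = 14·1 + 0, so a_5 = 14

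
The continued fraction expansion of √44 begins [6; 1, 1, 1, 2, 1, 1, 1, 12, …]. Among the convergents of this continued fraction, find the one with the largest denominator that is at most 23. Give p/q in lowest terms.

126/19

List convergents until the denominator exceeds the bound:
a_0 = 6: 6/1  (≤ bound)
a_1 = 1: 7/1  (≤ bound)
a_2 = 1: 13/2  (≤ bound)
a_3 = 1: 20/3  (≤ bound)
a_4 = 2: 53/8  (≤ bound)
a_5 = 1: 73/11  (≤ bound)
a_6 = 1: 126/19  (≤ bound)
a_7 = 1: 199/30  (> 23, stop)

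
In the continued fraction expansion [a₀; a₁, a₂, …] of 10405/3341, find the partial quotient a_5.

Run the Euclidean algorithm, recording each quotient:
⌊10405/3341⌋ = 3, remainder 382
⌊3341/382⌋ = 8, remainder 285
⌊382/285⌋ = 1, remainder 97
⌊285/97⌋ = 2, remainder 91
⌊97/91⌋ = 1, remainder 6
⌊91/6⌋ = 15, remainder 1

15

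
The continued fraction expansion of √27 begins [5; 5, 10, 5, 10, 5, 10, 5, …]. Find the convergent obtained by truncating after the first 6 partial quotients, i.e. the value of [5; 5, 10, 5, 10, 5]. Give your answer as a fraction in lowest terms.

a_0 = 5: 5/1
a_1 = 5: 26/5
a_2 = 10: 265/51
a_3 = 5: 1351/260
a_4 = 10: 13775/2651
a_5 = 5: 70226/13515

70226/13515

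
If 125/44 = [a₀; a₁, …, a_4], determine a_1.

Repeatedly divide and take the remainder:
⌊125/44⌋ = 2, remainder 37
⌊44/37⌋ = 1, remainder 7

1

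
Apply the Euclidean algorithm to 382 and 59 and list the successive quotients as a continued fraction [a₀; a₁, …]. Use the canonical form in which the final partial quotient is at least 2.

382 = 6·59 + 28, so a_0 = 6
59 = 2·28 + 3, so a_1 = 2
28 = 9·3 + 1, so a_2 = 9
3 = 3·1 + 0, so a_3 = 3

[6; 2, 9, 3]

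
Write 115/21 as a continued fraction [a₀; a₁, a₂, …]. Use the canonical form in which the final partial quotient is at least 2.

[5; 2, 10]

Apply division with remainder until the remainder is 0:
⌊115/21⌋ = 5, remainder 10
⌊21/10⌋ = 2, remainder 1
⌊10/1⌋ = 10, remainder 0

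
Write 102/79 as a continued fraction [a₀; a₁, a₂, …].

102 = 1·79 + 23, so a_0 = 1
79 = 3·23 + 10, so a_1 = 3
23 = 2·10 + 3, so a_2 = 2
10 = 3·3 + 1, so a_3 = 3
3 = 3·1 + 0, so a_4 = 3

[1; 3, 2, 3, 3]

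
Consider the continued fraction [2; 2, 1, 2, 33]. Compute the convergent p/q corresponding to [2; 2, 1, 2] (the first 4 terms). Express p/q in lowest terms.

Compute successive convergents:
a_0 = 2: 2/1
a_1 = 2: 5/2
a_2 = 1: 7/3
a_3 = 2: 19/8

19/8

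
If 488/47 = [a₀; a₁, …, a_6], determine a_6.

3

488 = 10·47 + 18, so a_0 = 10
47 = 2·18 + 11, so a_1 = 2
18 = 1·11 + 7, so a_2 = 1
11 = 1·7 + 4, so a_3 = 1
7 = 1·4 + 3, so a_4 = 1
4 = 1·3 + 1, so a_5 = 1
3 = 3·1 + 0, so a_6 = 3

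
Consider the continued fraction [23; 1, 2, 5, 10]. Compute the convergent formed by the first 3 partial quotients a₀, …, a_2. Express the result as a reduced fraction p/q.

71/3

a_0 = 23: 23/1
a_1 = 1: 24/1
a_2 = 2: 71/3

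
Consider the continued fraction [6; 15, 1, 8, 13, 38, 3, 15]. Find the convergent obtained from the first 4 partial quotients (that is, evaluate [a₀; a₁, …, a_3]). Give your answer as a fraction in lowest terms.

Work from the innermost term outward:
Start with 8.
1 + 1/(8/1) = 1 + 1/8 = 9/8
15 + 1/(9/8) = 15 + 8/9 = 143/9
6 + 1/(143/9) = 6 + 9/143 = 867/143

867/143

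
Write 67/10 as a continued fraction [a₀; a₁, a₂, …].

[6; 1, 2, 3]

Run the Euclidean algorithm, recording each quotient:
⌊67/10⌋ = 6, remainder 7
⌊10/7⌋ = 1, remainder 3
⌊7/3⌋ = 2, remainder 1
⌊3/1⌋ = 3, remainder 0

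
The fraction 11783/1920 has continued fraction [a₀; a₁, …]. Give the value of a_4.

Apply division with remainder until the remainder is 0:
⌊11783/1920⌋ = 6, remainder 263
⌊1920/263⌋ = 7, remainder 79
⌊263/79⌋ = 3, remainder 26
⌊79/26⌋ = 3, remainder 1
⌊26/1⌋ = 26, remainder 0

26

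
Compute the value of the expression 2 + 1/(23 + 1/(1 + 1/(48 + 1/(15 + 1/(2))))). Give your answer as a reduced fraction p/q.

74467/36473

Start with 2.
15 + 1/(2/1) = 15 + 1/2 = 31/2
48 + 1/(31/2) = 48 + 2/31 = 1490/31
1 + 1/(1490/31) = 1 + 31/1490 = 1521/1490
23 + 1/(1521/1490) = 23 + 1490/1521 = 36473/1521
2 + 1/(36473/1521) = 2 + 1521/36473 = 74467/36473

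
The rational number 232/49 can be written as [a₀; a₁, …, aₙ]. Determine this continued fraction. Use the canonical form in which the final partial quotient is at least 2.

[4; 1, 2, 1, 3, 3]

Apply division with remainder until the remainder is 0:
⌊232/49⌋ = 4, remainder 36
⌊49/36⌋ = 1, remainder 13
⌊36/13⌋ = 2, remainder 10
⌊13/10⌋ = 1, remainder 3
⌊10/3⌋ = 3, remainder 1
⌊3/1⌋ = 3, remainder 0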